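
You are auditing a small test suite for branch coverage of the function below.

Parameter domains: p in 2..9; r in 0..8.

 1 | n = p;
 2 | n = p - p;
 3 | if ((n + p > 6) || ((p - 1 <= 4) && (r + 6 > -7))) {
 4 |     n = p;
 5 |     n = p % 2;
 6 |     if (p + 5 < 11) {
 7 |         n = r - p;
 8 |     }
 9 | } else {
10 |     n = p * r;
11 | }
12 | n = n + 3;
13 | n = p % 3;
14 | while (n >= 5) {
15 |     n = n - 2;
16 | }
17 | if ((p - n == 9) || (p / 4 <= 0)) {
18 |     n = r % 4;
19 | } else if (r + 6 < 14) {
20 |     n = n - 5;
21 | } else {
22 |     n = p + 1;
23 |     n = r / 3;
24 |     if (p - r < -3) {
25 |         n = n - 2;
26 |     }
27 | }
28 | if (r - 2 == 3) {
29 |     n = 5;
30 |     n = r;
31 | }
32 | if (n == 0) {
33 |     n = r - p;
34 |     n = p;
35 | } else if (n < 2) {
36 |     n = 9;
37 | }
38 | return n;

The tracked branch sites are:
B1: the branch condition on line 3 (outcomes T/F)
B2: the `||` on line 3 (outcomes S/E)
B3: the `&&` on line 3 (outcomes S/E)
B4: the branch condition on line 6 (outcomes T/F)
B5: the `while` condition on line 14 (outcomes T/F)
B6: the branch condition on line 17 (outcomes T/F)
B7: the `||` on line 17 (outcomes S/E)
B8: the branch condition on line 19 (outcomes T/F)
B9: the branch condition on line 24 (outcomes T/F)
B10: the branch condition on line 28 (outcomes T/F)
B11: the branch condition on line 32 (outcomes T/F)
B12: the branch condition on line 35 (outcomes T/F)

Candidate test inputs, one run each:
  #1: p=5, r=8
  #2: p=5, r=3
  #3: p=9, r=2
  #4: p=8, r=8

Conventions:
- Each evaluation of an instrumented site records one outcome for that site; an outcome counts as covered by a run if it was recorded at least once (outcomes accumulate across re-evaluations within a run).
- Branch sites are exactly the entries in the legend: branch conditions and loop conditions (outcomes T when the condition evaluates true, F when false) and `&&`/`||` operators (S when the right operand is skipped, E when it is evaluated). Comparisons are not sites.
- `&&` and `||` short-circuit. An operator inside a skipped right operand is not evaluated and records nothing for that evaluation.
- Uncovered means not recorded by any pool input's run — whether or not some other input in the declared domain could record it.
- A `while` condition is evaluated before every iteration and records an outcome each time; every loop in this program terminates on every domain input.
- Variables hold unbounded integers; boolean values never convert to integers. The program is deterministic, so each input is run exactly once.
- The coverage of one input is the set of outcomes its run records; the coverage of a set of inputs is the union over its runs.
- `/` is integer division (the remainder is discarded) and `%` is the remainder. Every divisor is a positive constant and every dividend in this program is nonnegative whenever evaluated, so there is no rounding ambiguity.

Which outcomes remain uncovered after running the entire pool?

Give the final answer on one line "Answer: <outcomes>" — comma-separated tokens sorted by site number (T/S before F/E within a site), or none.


input #1 (p=5, r=8): covers B1=T, B2=E, B3=E, B4=T, B5=F, B6=F, B7=E, B8=F, B9=F, B10=F, B11=F, B12=F
input #2 (p=5, r=3): covers B1=T, B2=E, B3=E, B4=T, B5=F, B6=F, B7=E, B8=T, B10=F, B11=F, B12=T
input #3 (p=9, r=2): covers B1=T, B2=S, B4=F, B5=F, B6=T, B7=S, B10=F, B11=F, B12=F
input #4 (p=8, r=8): covers B1=T, B2=S, B4=F, B5=F, B6=F, B7=E, B8=F, B9=F, B10=F, B11=F, B12=F
union over the pool: B1=T, B2=S, B2=E, B3=E, B4=T, B4=F, B5=F, B6=T, B6=F, B7=S, B7=E, B8=T, B8=F, B9=F, B10=F, B11=F, B12=T, B12=F
uncovered (6 of 24): B1=F, B3=S, B5=T, B9=T, B10=T, B11=T
Answer: B1=F, B3=S, B5=T, B9=T, B10=T, B11=T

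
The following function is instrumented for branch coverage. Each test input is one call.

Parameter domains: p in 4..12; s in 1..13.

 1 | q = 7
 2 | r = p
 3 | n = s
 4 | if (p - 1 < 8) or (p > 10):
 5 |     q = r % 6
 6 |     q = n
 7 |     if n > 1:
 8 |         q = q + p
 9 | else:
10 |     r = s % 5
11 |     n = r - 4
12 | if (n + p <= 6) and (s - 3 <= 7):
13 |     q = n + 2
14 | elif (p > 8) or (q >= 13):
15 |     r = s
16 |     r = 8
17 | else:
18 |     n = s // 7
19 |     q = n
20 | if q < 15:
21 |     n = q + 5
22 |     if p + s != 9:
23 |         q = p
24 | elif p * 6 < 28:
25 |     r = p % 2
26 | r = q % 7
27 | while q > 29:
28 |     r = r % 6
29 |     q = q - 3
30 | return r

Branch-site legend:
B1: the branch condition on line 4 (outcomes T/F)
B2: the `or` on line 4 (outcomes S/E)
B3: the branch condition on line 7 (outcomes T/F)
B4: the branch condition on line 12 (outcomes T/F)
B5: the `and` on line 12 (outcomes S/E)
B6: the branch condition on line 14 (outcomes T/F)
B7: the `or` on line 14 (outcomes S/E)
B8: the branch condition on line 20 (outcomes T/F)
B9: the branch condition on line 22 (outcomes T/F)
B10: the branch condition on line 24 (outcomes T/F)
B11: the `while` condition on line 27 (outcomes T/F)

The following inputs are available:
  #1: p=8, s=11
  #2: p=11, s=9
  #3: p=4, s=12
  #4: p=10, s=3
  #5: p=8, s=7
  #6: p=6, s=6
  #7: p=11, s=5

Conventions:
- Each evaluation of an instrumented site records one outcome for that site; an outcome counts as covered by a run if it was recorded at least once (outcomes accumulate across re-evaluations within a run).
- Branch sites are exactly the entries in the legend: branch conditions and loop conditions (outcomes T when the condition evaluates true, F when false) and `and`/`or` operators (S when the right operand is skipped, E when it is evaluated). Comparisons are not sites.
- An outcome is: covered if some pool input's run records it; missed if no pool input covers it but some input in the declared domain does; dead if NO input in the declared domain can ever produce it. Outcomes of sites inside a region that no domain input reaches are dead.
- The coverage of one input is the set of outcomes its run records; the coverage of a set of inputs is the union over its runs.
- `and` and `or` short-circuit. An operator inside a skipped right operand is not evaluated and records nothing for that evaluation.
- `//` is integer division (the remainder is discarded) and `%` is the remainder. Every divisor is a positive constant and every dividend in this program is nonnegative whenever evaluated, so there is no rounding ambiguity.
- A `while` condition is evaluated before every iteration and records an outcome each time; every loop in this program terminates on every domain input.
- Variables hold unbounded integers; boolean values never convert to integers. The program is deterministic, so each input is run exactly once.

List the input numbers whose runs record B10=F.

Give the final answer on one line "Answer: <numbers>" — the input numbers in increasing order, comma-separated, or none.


input #1 (p=8, s=11): covers B10=F
input #2 (p=11, s=9): covers B10=F
input #3 (p=4, s=12): misses B10=F
input #4 (p=10, s=3): misses B10=F
input #5 (p=8, s=7): covers B10=F
input #6 (p=6, s=6): misses B10=F
input #7 (p=11, s=5): covers B10=F
Answer: 1, 2, 5, 7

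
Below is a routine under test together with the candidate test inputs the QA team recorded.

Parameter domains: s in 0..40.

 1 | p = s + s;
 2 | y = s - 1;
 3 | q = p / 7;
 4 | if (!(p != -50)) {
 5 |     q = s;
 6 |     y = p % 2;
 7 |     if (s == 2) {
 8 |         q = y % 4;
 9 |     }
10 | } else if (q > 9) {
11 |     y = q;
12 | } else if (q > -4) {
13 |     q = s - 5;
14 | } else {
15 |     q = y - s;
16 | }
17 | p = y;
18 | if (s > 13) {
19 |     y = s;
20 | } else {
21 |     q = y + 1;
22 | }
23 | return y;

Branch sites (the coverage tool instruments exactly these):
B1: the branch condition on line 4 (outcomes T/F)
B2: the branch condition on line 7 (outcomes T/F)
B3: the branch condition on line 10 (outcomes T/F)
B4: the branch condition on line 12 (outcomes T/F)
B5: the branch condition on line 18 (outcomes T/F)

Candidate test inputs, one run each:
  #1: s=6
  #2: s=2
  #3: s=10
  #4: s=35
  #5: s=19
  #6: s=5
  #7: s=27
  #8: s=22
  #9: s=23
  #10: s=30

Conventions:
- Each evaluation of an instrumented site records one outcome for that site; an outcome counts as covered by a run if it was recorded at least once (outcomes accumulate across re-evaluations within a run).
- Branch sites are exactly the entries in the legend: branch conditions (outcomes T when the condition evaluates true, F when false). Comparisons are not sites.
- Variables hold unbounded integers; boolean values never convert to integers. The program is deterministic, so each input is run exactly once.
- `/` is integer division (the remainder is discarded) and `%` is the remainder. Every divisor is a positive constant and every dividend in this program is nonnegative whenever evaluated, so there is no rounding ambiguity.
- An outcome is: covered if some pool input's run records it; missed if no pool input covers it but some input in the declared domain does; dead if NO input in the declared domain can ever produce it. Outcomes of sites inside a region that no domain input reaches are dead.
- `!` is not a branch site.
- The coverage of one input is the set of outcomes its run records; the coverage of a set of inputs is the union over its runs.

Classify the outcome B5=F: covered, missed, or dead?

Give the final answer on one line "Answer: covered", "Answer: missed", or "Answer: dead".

B5=F is recorded by pool input(s) 1, 2, 3, 6 -> covered

Answer: covered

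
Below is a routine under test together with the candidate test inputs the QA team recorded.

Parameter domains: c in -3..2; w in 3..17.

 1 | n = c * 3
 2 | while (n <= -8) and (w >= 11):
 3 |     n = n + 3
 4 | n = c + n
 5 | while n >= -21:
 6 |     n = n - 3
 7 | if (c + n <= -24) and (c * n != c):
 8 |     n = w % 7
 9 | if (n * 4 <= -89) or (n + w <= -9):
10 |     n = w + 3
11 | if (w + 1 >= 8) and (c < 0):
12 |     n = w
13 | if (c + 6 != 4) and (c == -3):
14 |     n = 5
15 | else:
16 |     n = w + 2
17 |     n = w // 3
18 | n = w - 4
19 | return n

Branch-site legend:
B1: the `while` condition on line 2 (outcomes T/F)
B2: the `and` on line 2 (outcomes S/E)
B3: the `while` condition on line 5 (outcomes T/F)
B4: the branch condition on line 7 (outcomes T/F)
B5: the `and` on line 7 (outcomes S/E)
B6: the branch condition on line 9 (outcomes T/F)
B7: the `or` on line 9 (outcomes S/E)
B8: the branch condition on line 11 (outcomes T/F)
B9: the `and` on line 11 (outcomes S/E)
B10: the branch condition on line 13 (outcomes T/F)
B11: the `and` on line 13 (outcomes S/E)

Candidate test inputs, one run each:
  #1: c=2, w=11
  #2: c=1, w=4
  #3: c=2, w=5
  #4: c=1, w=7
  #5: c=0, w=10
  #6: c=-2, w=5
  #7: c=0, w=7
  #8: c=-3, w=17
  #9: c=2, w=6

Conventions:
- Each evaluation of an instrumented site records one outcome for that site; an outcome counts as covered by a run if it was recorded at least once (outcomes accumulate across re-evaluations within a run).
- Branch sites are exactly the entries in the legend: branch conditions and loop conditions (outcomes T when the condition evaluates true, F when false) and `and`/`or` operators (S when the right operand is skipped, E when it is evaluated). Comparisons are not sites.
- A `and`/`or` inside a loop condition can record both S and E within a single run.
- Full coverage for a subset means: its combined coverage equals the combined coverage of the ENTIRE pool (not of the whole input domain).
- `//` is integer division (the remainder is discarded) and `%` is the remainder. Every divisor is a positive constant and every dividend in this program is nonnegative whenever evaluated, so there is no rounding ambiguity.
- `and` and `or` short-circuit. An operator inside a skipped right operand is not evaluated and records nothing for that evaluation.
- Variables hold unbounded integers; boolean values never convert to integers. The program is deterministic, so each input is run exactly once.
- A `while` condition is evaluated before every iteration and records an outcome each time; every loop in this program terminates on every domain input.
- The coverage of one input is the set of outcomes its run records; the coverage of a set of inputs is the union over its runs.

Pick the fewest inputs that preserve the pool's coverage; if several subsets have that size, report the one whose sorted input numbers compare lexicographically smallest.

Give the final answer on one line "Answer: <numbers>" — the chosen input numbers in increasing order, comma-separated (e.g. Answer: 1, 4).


#1 (c=2, w=11) -> B2->S, B1->F, B3->T, B3->T, B3->T, B3->T, B3->T, B3->T, B3->T, B3->T, B3->T, B3->T, B3->F, B5->S, ...; covered: B1=F, B2=S, B3=T, B3=F, B4=F, B5=S, B6=T, B7=E, B8=F, B9=E, B10=F, B11=E
#2 (c=1, w=4) -> B2->S, B1->F, B3->T, B3->T, B3->T, B3->T, B3->T, B3->T, B3->T, B3->T, B3->T, B3->F, B5->S, B4->F, ...; covered: B1=F, B2=S, B3=T, B3=F, B4=F, B5=S, B6=T, B7=S, B8=F, B9=S, B10=F, B11=E
#3 (c=2, w=5) -> B2->S, B1->F, B3->T, B3->T, B3->T, B3->T, B3->T, B3->T, B3->T, B3->T, B3->T, B3->T, B3->F, B5->S, ...; covered: B1=F, B2=S, B3=T, B3=F, B4=F, B5=S, B6=T, B7=E, B8=F, B9=S, B10=F, B11=E
#4 (c=1, w=7) -> B2->S, B1->F, B3->T, B3->T, B3->T, B3->T, B3->T, B3->T, B3->T, B3->T, B3->T, B3->F, B5->S, B4->F, ...; covered: B1=F, B2=S, B3=T, B3=F, B4=F, B5=S, B6=T, B7=S, B8=F, B9=E, B10=F, B11=E
#5 (c=0, w=10) -> B2->S, B1->F, B3->T, B3->T, B3->T, B3->T, B3->T, B3->T, B3->T, B3->T, B3->F, B5->E, B4->F, B7->S, ...; covered: B1=F, B2=S, B3=T, B3=F, B4=F, B5=E, B6=T, B7=S, B8=F, B9=E, B10=F, B11=E
#6 (c=-2, w=5) -> B2->S, B1->F, B3->T, B3->T, B3->T, B3->T, B3->T, B3->F, B5->E, B4->T, B7->E, B6->F, B9->S, B8->F, ...; covered: B1=F, B2=S, B3=T, B3=F, B4=T, B5=E, B6=F, B7=E, B8=F, B9=S, B10=F, B11=S
#7 (c=0, w=7) -> B2->S, B1->F, B3->T, B3->T, B3->T, B3->T, B3->T, B3->T, B3->T, B3->T, B3->F, B5->E, B4->F, B7->S, ...; covered: B1=F, B2=S, B3=T, B3=F, B4=F, B5=E, B6=T, B7=S, B8=F, B9=E, B10=F, B11=E
#8 (c=-3, w=17) -> B2->E, B1->T, B2->S, B1->F, B3->T, B3->T, B3->T, B3->T, B3->T, B3->F, B5->E, B4->T, B7->E, B6->F, ...; covered: B1=T, B1=F, B2=S, B2=E, B3=T, B3=F, B4=T, B5=E, B6=F, B7=E, B8=T, B9=E, B10=T, B11=E
#9 (c=2, w=6) -> B2->S, B1->F, B3->T, B3->T, B3->T, B3->T, B3->T, B3->T, B3->T, B3->T, B3->T, B3->T, B3->F, B5->S, ...; covered: B1=F, B2=S, B3=T, B3=F, B4=F, B5=S, B6=T, B7=E, B8=F, B9=S, B10=F, B11=E
together the pool reaches 22 outcomes: B1=T, B1=F, B2=S, B2=E, B3=T, B3=F, B4=T, B4=F, B5=S, B5=E, B6=T, B6=F, B7=S, B7=E, B8=T, B8=F, B9=S, B9=E, B10=T, B10=F, B11=S, B11=E
checked all size-1 subsets: none covers 22 outcomes (max 14/22)
checked all size-2 subsets: none covers 22 outcomes (max 21/22)
at size 3, {2, 6, 8} reaches all 22 outcomes; every lexicographically earlier size-3 subset fails
Answer: 2, 6, 8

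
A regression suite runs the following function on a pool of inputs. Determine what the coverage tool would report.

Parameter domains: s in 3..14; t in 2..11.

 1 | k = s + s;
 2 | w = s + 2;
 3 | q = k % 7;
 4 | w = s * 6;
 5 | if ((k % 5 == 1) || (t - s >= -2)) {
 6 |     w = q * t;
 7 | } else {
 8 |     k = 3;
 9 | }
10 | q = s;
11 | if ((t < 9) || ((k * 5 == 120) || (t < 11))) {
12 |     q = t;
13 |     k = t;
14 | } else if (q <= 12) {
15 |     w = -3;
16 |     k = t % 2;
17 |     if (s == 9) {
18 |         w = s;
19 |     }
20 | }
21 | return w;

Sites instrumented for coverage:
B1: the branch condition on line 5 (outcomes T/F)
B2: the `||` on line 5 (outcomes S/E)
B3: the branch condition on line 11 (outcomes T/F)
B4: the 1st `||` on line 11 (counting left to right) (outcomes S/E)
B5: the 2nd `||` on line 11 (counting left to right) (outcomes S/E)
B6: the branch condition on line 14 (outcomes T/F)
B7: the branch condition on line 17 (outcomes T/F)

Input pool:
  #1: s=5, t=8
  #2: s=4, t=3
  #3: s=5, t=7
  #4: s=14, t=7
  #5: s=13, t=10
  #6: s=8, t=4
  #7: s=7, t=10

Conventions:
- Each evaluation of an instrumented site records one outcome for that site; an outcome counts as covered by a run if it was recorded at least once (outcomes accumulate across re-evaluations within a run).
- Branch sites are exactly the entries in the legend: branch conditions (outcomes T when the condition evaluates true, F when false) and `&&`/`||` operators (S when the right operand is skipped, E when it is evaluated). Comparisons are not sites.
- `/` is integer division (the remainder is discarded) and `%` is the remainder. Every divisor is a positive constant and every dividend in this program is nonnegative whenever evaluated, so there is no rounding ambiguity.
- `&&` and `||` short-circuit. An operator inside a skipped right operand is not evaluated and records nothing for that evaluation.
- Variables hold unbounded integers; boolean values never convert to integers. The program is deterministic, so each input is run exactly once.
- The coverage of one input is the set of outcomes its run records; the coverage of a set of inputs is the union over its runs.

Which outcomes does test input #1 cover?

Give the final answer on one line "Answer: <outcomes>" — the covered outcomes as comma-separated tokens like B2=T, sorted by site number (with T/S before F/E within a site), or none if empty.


Running input #1 (s=5, t=8), event by event:
  B2->E, B1->T, B4->S, B3->T
deduplicating events, the covered set is: B1=T, B2=E, B3=T, B4=S
Answer: B1=T, B2=E, B3=T, B4=S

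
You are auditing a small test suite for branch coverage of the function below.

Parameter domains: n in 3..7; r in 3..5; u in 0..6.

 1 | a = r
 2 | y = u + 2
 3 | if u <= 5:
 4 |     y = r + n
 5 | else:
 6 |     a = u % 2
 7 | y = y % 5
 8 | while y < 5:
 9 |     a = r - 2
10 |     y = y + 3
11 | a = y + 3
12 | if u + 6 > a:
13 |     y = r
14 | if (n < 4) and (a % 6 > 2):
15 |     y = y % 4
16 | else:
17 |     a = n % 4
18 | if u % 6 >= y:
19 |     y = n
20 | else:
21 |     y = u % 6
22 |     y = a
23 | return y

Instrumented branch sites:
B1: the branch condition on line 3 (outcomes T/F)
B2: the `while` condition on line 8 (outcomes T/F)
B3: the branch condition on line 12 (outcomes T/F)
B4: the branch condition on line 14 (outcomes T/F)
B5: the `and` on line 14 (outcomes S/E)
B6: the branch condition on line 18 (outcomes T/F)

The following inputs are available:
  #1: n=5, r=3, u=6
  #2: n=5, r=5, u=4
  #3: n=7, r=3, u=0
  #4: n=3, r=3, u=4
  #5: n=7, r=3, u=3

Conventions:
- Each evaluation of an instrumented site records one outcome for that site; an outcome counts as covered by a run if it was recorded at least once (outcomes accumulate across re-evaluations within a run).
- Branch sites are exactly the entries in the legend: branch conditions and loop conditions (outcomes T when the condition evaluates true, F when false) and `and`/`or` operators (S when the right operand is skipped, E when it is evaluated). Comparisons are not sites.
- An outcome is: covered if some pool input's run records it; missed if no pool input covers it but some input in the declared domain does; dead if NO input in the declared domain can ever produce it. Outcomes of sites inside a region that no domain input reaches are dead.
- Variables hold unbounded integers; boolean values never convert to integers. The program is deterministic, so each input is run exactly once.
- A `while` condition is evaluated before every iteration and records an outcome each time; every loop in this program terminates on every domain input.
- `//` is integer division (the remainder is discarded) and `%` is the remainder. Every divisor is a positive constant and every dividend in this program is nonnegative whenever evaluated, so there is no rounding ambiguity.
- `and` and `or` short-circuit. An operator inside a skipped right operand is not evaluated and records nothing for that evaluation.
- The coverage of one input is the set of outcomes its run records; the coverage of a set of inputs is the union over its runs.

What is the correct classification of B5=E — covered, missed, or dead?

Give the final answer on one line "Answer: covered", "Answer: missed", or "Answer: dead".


B5=E is recorded by pool input(s) 4 -> covered
Answer: covered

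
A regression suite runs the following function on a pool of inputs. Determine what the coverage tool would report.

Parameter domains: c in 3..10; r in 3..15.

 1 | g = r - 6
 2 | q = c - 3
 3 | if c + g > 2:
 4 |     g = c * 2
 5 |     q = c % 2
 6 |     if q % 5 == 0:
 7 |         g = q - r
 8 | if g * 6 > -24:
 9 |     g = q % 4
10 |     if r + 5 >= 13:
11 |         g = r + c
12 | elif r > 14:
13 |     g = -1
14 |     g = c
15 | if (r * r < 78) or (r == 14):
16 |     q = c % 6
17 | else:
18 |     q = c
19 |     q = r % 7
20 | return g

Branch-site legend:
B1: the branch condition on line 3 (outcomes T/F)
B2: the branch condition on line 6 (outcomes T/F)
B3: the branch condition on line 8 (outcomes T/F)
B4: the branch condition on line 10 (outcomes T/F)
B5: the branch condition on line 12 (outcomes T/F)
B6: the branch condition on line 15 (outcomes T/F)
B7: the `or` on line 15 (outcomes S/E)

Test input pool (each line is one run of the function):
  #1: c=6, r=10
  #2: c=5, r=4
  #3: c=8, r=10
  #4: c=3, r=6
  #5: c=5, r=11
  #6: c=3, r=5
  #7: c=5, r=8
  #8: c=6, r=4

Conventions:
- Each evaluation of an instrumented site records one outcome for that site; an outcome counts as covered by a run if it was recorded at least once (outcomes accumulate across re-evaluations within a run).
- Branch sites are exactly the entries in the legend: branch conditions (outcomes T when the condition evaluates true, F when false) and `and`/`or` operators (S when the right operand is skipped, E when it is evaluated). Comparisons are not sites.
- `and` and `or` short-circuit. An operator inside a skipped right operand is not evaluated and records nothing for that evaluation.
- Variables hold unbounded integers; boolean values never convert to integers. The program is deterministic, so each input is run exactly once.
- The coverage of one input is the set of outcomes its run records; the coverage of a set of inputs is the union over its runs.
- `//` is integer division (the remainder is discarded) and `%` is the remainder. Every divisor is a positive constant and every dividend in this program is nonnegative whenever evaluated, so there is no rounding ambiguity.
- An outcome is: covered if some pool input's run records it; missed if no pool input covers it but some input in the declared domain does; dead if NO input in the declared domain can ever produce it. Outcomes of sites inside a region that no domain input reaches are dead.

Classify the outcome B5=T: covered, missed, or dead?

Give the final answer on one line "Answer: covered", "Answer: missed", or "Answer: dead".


no pool input records B5=T
but domain input (c=4, r=15) does record it -> reachable, so missed
Answer: missed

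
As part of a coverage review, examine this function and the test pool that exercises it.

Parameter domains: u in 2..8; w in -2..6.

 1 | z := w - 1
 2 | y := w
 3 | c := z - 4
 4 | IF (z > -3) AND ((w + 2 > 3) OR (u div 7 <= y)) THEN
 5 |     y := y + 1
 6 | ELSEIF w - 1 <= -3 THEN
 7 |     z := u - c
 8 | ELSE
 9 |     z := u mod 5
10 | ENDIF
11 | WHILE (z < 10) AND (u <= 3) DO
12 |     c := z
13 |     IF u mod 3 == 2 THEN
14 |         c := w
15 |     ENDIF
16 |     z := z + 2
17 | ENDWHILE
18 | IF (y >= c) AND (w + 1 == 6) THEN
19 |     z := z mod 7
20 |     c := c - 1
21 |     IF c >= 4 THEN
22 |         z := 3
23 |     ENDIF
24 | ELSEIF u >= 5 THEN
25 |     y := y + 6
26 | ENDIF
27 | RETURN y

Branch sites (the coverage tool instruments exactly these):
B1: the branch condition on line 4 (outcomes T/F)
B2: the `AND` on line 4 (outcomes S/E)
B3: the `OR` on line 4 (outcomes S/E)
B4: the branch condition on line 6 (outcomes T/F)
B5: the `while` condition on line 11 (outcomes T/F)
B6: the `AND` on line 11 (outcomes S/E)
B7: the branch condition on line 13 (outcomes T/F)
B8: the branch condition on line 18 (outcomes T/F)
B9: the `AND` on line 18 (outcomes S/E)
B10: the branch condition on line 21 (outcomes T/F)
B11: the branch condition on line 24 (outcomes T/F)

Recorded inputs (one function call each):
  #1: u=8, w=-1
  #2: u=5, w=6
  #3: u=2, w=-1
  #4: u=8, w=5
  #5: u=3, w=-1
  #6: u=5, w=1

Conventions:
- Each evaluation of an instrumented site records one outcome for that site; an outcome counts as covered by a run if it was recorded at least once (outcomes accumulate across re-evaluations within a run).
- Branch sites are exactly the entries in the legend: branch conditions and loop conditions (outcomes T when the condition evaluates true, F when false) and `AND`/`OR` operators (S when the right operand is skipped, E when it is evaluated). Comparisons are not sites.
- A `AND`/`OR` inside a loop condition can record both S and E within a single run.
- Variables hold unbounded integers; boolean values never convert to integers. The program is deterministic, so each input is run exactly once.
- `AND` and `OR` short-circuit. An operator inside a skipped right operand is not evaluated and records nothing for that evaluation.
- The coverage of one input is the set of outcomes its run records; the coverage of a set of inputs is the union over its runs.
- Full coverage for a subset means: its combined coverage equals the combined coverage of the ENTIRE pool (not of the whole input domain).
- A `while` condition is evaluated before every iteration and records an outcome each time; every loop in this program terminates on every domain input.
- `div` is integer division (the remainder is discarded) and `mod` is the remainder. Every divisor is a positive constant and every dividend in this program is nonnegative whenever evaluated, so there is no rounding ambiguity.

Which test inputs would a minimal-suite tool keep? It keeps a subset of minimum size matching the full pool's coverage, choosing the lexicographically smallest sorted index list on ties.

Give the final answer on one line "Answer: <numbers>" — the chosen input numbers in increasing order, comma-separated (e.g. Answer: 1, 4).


test 1 (u=8, w=-1) fires B2->E, B3->E, B1->F, B4->F, B6->E, B5->F, B9->E, B8->F, B11->T; hits B1=F, B2=E, B3=E, B4=F, B5=F, B6=E, B8=F, B9=E, B11=T
test 2 (u=5, w=6) fires B2->E, B3->S, B1->T, B6->E, B5->F, B9->E, B8->F, B11->T; hits B1=T, B2=E, B3=S, B5=F, B6=E, B8=F, B9=E, B11=T
test 3 (u=2, w=-1) fires B2->E, B3->E, B1->F, B4->F, B6->E, B5->T, B7->T, B6->E, B5->T, B7->T, B6->E, B5->T, B7->T, B6->E, ...; hits B1=F, B2=E, B3=E, B4=F, B5=T, B5=F, B6=S, B6=E, B7=T, B8=F, B9=E, B11=F
test 4 (u=8, w=5) fires B2->E, B3->S, B1->T, B6->E, B5->F, B9->E, B8->T, B10->F; hits B1=T, B2=E, B3=S, B5=F, B6=E, B8=T, B9=E, B10=F
test 5 (u=3, w=-1) fires B2->E, B3->E, B1->F, B4->F, B6->E, B5->T, B7->F, B6->E, B5->T, B7->F, B6->E, B5->T, B7->F, B6->E, ...; hits B1=F, B2=E, B3=E, B4=F, B5=T, B5=F, B6=S, B6=E, B7=F, B8=F, B9=S, B11=F
test 6 (u=5, w=1) fires B2->E, B3->E, B1->T, B6->E, B5->F, B9->E, B8->F, B11->T; hits B1=T, B2=E, B3=E, B5=F, B6=E, B8=F, B9=E, B11=T
together the pool reaches 19 outcomes: B1=T, B1=F, B2=E, B3=S, B3=E, B4=F, B5=T, B5=F, B6=S, B6=E, B7=T, B7=F, B8=T, B8=F, B9=S, B9=E, B10=F, B11=T, B11=F
size 1 is not enough: best union over all size-1 subsets is 12/19
size 2 is not enough: best union over all size-2 subsets is 17/19
size 3 is not enough: best union over all size-3 subsets is 18/19
inputs {1, 3, 4, 5} (size 4) cover everything; no size-4 subset with a lexicographically smaller index list covers all 19
Answer: 1, 3, 4, 5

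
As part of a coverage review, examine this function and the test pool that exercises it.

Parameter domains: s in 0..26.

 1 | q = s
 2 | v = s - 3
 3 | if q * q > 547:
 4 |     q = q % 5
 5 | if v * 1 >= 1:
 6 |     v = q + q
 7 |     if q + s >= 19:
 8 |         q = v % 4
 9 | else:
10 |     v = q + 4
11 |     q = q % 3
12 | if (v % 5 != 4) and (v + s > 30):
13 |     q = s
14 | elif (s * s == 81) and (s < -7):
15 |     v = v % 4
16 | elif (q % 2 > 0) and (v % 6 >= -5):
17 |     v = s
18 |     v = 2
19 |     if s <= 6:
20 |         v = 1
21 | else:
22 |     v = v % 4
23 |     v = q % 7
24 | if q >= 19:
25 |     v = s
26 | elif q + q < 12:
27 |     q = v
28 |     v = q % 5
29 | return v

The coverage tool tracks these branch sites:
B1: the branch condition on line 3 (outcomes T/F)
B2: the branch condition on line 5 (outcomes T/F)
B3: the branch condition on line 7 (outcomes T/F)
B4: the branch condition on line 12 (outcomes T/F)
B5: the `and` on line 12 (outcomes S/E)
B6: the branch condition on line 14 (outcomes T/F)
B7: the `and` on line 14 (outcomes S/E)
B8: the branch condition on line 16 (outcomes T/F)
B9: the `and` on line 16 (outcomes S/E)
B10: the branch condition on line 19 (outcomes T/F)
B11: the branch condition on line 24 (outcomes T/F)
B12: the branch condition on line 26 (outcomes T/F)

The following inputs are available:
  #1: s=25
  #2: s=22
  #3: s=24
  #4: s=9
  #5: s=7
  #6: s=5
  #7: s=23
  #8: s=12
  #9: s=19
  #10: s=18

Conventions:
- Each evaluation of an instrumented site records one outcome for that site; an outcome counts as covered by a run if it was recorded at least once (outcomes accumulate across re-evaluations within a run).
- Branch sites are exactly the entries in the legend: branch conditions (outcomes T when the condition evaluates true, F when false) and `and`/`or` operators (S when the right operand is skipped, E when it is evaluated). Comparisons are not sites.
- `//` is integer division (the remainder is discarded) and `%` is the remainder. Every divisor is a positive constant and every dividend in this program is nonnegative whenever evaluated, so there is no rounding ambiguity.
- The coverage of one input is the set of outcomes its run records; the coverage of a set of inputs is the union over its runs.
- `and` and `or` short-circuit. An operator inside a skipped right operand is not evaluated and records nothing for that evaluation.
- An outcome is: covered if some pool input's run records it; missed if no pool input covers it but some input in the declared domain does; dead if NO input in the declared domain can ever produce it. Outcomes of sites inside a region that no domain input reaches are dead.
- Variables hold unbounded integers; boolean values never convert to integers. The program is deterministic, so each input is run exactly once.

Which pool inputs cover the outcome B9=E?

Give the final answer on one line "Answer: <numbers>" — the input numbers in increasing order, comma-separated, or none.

input #1 (s=25): never hits B9=E
input #2 (s=22): never hits B9=E
input #3 (s=24): never hits B9=E
input #4 (s=9): hits B9=E
input #5 (s=7): hits B9=E
input #6 (s=5): hits B9=E
input #7 (s=23): never hits B9=E
input #8 (s=12): never hits B9=E
input #9 (s=19): never hits B9=E
input #10 (s=18): never hits B9=E

Answer: 4, 5, 6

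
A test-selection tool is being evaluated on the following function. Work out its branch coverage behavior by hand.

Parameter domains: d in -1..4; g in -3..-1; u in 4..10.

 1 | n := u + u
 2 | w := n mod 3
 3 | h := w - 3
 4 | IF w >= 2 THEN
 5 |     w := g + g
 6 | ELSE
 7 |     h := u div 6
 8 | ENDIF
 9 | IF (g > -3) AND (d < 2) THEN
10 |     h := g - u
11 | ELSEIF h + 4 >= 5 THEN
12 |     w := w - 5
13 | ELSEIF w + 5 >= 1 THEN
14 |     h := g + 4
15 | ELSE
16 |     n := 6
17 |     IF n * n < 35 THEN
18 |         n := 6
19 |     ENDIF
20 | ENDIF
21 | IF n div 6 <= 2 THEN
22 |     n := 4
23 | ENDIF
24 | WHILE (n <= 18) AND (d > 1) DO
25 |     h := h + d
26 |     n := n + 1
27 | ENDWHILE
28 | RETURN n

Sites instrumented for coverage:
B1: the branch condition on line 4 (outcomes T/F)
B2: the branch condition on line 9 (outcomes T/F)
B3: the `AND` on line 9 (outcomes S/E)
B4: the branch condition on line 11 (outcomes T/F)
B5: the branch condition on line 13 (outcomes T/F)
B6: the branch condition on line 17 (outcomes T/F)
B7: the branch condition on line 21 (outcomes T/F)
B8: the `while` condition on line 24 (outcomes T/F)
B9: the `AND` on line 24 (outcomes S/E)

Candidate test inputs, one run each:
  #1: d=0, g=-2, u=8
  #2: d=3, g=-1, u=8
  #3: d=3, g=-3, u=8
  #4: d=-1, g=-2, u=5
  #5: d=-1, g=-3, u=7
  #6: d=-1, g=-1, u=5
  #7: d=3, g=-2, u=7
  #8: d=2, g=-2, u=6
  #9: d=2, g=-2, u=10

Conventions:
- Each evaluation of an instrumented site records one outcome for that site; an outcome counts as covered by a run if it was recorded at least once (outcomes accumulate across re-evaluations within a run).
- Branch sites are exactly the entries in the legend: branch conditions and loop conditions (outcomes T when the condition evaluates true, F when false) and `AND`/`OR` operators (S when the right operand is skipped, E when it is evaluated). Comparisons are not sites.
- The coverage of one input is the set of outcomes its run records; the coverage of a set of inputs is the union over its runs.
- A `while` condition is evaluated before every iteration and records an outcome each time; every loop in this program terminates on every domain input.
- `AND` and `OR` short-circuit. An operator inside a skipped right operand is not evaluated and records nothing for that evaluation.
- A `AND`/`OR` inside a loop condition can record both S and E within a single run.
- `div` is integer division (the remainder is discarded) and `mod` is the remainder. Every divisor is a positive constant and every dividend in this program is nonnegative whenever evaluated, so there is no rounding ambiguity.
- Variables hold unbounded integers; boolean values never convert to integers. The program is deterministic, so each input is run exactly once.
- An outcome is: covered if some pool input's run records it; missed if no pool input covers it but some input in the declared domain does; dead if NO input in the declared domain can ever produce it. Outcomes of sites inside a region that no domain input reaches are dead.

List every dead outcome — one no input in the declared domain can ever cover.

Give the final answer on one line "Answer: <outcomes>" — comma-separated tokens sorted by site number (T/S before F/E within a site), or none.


checking every outcome against all 126 domain inputs:
  B6=T: unreachable across the whole domain -> dead
  reachable outcomes have witnesses, e.g. B1=T (e.g. d=-1, g=-3, u=4), B1=F (e.g. d=-1, g=-3, u=5), B2=T (e.g. d=-1, g=-2, u=4), B2=F (e.g. d=-1, g=-3, u=4)
Answer: B6=T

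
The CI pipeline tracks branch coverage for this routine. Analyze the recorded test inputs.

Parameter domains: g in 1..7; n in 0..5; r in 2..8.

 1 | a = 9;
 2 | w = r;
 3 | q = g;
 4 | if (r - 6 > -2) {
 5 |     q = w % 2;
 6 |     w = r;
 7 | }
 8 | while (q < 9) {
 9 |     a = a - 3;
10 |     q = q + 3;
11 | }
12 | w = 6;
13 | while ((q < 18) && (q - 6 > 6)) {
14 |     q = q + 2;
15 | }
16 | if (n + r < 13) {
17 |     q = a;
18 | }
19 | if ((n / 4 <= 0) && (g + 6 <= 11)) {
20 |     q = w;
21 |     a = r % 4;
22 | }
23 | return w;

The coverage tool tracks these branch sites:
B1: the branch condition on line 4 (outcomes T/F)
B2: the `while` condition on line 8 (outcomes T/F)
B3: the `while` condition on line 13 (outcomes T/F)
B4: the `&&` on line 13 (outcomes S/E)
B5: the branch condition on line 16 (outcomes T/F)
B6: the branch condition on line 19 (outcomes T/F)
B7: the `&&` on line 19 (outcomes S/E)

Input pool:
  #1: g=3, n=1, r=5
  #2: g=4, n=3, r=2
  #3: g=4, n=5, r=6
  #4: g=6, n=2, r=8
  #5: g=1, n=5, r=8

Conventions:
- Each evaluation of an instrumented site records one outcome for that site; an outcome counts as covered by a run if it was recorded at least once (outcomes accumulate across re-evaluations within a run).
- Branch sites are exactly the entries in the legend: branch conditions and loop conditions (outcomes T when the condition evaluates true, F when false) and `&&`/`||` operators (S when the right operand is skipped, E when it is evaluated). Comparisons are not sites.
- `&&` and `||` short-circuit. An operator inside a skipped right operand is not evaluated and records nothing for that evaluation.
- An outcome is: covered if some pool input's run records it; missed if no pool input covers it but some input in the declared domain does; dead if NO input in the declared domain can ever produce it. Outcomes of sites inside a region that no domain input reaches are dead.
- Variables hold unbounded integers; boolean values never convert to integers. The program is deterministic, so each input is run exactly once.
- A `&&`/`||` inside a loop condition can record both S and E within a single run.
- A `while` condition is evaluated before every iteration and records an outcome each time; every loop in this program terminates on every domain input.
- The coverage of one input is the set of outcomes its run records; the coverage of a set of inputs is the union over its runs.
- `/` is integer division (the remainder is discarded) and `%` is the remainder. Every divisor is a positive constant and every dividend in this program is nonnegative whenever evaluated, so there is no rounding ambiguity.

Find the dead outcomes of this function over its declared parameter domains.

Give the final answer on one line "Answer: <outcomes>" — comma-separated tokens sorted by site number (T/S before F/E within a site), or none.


running all 294 domain inputs and tallying outcomes:
  B3=T: no domain input ever produces it -> dead
  B4=S: no domain input ever produces it -> dead
  reachable outcomes have witnesses, e.g. B1=T (e.g. g=1, n=0, r=5), B1=F (e.g. g=1, n=0, r=2), B2=T (e.g. g=1, n=0, r=2), B2=F (e.g. g=1, n=0, r=2)
Answer: B3=T, B4=S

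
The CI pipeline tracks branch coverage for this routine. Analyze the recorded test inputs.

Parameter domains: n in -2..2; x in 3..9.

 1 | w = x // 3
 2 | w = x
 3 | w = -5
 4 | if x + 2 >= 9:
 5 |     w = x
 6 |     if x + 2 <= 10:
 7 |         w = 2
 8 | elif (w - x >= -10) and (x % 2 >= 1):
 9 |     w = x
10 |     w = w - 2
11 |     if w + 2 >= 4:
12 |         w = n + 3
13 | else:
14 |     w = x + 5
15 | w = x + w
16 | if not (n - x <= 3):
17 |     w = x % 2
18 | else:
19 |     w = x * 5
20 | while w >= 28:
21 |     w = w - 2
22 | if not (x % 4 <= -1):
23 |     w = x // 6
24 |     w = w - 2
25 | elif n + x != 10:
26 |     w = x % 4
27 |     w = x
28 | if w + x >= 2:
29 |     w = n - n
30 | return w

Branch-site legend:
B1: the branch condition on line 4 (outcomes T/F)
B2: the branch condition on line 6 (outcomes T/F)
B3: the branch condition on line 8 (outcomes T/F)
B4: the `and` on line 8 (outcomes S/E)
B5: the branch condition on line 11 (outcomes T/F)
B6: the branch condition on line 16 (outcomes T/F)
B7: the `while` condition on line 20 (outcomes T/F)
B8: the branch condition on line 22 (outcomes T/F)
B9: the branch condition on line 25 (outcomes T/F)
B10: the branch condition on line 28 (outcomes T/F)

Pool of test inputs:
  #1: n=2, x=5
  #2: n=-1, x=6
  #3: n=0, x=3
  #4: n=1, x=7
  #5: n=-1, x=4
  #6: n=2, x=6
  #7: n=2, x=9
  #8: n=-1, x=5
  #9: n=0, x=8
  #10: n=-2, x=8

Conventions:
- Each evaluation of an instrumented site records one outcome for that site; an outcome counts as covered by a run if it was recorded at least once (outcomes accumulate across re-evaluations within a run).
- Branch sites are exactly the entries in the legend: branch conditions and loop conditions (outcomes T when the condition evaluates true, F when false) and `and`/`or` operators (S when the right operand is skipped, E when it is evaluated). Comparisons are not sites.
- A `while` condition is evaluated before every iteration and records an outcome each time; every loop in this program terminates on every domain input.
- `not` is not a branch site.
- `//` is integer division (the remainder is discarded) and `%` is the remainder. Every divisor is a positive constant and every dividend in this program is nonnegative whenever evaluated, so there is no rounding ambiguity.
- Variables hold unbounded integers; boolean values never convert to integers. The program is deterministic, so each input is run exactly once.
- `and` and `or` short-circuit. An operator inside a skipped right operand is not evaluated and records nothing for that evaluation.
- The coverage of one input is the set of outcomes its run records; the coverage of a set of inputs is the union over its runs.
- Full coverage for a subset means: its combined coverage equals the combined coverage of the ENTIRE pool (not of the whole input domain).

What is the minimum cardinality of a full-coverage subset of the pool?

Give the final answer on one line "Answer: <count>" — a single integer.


input #1, n=2, x=5: events B1->F, B4->E, B3->T, B5->T, B6->F, B7->F, B8->T, B10->T; outcomes B1=F, B3=T, B4=E, B5=T, B6=F, B7=F, B8=T, B10=T
input #2, n=-1, x=6: events B1->F, B4->S, B3->F, B6->F, B7->T, B7->T, B7->F, B8->T, B10->T; outcomes B1=F, B3=F, B4=S, B6=F, B7=T, B7=F, B8=T, B10=T
input #3, n=0, x=3: events B1->F, B4->E, B3->T, B5->F, B6->F, B7->F, B8->T, B10->F; outcomes B1=F, B3=T, B4=E, B5=F, B6=F, B7=F, B8=T, B10=F
input #4, n=1, x=7: events B1->T, B2->T, B6->F, B7->T, B7->T, B7->T, B7->T, B7->F, B8->T, B10->T; outcomes B1=T, B2=T, B6=F, B7=T, B7=F, B8=T, B10=T
input #5, n=-1, x=4: events B1->F, B4->E, B3->F, B6->F, B7->F, B8->T, B10->T; outcomes B1=F, B3=F, B4=E, B6=F, B7=F, B8=T, B10=T
input #6, n=2, x=6: events B1->F, B4->S, B3->F, B6->F, B7->T, B7->T, B7->F, B8->T, B10->T; outcomes B1=F, B3=F, B4=S, B6=F, B7=T, B7=F, B8=T, B10=T
input #7, n=2, x=9: events B1->T, B2->F, B6->F, B7->T, B7->T, B7->T, B7->T, B7->T, B7->T, B7->T, B7->T, B7->T, B7->F, B8->T, ...; outcomes B1=T, B2=F, B6=F, B7=T, B7=F, B8=T, B10=T
input #8, n=-1, x=5: events B1->F, B4->E, B3->T, B5->T, B6->F, B7->F, B8->T, B10->T; outcomes B1=F, B3=T, B4=E, B5=T, B6=F, B7=F, B8=T, B10=T
input #9, n=0, x=8: events B1->T, B2->T, B6->F, B7->T, B7->T, B7->T, B7->T, B7->T, B7->T, B7->T, B7->F, B8->T, B10->T; outcomes B1=T, B2=T, B6=F, B7=T, B7=F, B8=T, B10=T
input #10, n=-2, x=8: events B1->T, B2->T, B6->F, B7->T, B7->T, B7->T, B7->T, B7->T, B7->T, B7->T, B7->F, B8->T, B10->T; outcomes B1=T, B2=T, B6=F, B7=T, B7=F, B8=T, B10=T
pool-wide coverage (16 outcomes): B1=T, B1=F, B2=T, B2=F, B3=T, B3=F, B4=S, B4=E, B5=T, B5=F, B6=F, B7=T, B7=F, B8=T, B10=T, B10=F
no size-1 subset reaches all 16 outcomes (best union: 8/16)
no size-2 subset reaches all 16 outcomes (best union: 12/16)
no size-3 subset reaches all 16 outcomes (best union: 14/16)
no size-4 subset reaches all 16 outcomes (best union: 15/16)
the canonical winner is {1, 2, 3, 4, 7}: size 5, full 16-outcome coverage, earliest index list among size-5 covers
Answer: 5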